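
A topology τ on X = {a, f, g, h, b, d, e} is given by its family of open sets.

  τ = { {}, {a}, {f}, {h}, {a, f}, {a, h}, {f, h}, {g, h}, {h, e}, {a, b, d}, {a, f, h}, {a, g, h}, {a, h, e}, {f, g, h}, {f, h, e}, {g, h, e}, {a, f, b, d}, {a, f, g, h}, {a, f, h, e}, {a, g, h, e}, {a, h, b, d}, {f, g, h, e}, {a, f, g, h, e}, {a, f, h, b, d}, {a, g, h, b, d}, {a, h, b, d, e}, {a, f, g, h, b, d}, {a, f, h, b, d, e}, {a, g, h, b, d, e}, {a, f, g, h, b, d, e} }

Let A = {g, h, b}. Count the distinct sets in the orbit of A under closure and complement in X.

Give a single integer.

8

complement {a, f, d, e}; its interior {a, f}; cl(A) = X∖{a, f} = {g, h, b, d, e}
With k = closure, c = complement:
  1. A     = {g, h, b}
  2. kA    = {g, h, b, d, e}
  3. cA    = {a, f, d, e}
  4. ckA   = {a, f}
  5. kcA   = {a, f, b, d, e}
  6. kckA  = {a, f, b, d}
  7. ckcA  = {g, h}
  8. ckckA = {g, h, e}
k, c of each give nothing new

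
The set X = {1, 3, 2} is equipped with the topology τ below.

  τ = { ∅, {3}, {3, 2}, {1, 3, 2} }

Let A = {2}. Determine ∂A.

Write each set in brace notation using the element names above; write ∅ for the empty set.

U open, U⊆A: ∅. int(A) = ⋃ = ∅
X∖A={1, 3}, int(X∖A)={3}, hence cl(A)={1, 2}
∂A: remove int from cl → {1, 2}

{1, 2}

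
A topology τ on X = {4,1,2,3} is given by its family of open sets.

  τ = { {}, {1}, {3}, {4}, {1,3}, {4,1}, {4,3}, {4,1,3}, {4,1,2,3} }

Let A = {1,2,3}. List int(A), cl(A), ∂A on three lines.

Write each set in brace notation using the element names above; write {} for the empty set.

U open, U⊆A: {}, {3}, {1}, {1,3}. int(A) = ⋃ = {1,3}
X∖A={4}, int(X∖A)={4}, hence cl(A)={1,2,3}
∂A: remove int from cl → {2}

int(A) = {1,3}
cl(A)  = {1,2,3}
∂A     = {2}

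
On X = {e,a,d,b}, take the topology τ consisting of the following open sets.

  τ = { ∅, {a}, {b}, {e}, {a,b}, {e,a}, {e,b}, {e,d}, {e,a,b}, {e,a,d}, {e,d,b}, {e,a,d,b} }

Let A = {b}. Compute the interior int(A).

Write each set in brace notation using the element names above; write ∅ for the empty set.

open subsets of A: ∅, {b}; so int(A) = {b}

{b}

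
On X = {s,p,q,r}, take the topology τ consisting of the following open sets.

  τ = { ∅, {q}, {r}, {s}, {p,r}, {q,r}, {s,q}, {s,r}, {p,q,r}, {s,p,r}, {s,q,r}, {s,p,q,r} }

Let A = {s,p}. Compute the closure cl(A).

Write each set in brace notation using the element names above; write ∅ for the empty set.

{s,p}

cl via duality: int({q,r}) = {q,r}, so X∖{q,r} = {s,p}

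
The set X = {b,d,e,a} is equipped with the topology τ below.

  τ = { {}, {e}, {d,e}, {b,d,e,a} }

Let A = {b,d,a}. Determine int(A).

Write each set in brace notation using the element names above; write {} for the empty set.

U open, U⊆A: {}. int(A) = ⋃ = {}

{}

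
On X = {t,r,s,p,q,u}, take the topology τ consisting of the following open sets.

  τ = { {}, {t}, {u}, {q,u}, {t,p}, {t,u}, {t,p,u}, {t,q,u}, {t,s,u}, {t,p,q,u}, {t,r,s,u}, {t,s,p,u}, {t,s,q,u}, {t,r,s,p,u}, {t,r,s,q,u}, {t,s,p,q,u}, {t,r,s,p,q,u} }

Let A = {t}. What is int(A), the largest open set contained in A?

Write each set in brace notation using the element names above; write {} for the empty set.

{t}

interior: largest open inside A is {t} (from {}, {t})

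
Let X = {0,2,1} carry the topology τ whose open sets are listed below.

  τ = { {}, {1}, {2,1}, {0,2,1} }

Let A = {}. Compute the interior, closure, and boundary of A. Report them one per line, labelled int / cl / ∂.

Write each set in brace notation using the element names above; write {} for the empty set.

open subsets of A: {}; so int(A) = {}
closure: X∖int(X∖A) = X∖{0,2,1} = {}
∂A = {} minus {} = {}

int(A) = {}
cl(A)  = {}
∂A     = {}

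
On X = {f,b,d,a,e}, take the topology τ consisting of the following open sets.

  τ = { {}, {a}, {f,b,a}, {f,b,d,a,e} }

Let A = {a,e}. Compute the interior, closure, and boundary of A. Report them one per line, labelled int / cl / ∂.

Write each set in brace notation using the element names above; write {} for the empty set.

open subsets of A: {}, {a}; so int(A) = {a}
closure: X∖int(X∖A) = X∖{} = {f,b,d,a,e}
∂A = {f,b,d,a,e} minus {a} = {f,b,d,e}

int(A) = {a}
cl(A)  = {f,b,d,a,e}
∂A     = {f,b,d,e}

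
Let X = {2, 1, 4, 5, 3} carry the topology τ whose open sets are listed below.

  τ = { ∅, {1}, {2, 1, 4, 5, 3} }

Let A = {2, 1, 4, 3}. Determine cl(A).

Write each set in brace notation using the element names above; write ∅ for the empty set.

closure: X∖int(X∖A) = X∖∅ = {2, 1, 4, 5, 3}

{2, 1, 4, 5, 3}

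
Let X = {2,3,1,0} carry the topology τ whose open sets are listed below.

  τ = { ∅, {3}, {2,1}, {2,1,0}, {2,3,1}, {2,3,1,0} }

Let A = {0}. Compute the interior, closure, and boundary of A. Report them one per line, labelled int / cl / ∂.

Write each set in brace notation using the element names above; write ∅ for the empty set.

int(A) = ∅
cl(A)  = {0}
∂A     = {0}

opens ⊆ A: ∅; union → int = ∅
complement {2,3,1}; its interior {2,3,1}; cl(A) = X∖{2,3,1} = {0}
boundary = {0} ∖ ∅ = {0}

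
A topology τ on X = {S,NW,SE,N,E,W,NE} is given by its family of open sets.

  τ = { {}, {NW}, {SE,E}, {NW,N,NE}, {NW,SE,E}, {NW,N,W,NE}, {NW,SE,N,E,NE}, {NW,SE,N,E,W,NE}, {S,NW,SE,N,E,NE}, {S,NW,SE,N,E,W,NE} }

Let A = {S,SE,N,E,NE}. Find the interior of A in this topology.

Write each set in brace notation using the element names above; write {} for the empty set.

opens ⊆ A: {}, {SE,E}; union → int = {SE,E}

{SE,E}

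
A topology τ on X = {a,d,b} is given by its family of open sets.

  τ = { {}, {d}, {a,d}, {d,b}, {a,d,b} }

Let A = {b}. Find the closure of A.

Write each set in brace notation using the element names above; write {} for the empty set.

{b}

complement {a,d}; its interior {a,d}; cl(A) = X∖{a,d} = {b}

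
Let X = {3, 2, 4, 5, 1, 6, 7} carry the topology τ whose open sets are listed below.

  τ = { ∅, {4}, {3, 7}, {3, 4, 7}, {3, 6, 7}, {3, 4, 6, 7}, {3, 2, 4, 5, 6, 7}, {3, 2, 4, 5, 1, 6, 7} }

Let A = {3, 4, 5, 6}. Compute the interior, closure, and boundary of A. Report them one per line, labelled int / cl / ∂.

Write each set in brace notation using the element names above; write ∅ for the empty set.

opens ⊆ A: ∅, {4}; union → int = {4}
complement {2, 1, 7}; its interior ∅; cl(A) = X∖∅ = {3, 2, 4, 5, 1, 6, 7}
boundary = {3, 2, 4, 5, 1, 6, 7} ∖ {4} = {3, 2, 5, 1, 6, 7}

int(A) = {4}
cl(A)  = {3, 2, 4, 5, 1, 6, 7}
∂A     = {3, 2, 5, 1, 6, 7}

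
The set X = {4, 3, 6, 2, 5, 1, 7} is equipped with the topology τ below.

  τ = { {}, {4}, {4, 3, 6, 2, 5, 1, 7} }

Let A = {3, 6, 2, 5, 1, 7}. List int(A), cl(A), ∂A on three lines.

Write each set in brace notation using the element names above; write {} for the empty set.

int(A) = {}
cl(A)  = {3, 6, 2, 5, 1, 7}
∂A     = {3, 6, 2, 5, 1, 7}

open subsets of A: {}; so int(A) = {}
closure: X∖int(X∖A) = X∖{4} = {3, 6, 2, 5, 1, 7}
∂A = {3, 6, 2, 5, 1, 7} minus {} = {3, 6, 2, 5, 1, 7}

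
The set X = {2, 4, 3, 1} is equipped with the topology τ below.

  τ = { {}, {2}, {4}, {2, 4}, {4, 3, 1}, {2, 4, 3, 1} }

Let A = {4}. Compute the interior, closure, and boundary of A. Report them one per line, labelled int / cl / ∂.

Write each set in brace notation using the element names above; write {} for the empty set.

opens ⊆ A: {}, {4}; union → int = {4}
complement {2, 3, 1}; its interior {2}; cl(A) = X∖{2} = {4, 3, 1}
boundary = {4, 3, 1} ∖ {4} = {3, 1}

int(A) = {4}
cl(A)  = {4, 3, 1}
∂A     = {3, 1}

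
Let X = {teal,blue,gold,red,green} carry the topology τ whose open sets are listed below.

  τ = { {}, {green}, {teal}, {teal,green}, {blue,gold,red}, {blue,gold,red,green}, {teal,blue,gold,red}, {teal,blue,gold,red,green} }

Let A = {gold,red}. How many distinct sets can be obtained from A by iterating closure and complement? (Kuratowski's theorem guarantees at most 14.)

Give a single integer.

6

cl via duality: int({teal,blue,green}) = {teal,green}, so X∖{teal,green} = {blue,gold,red}
Write k for closure, c for complement:
  1. A     = {gold,red}
  2. kA    = {blue,gold,red}
  3. cA    = {teal,blue,green}
  4. ckA   = {teal,green}
  5. kcA   = {teal,blue,gold,red,green}
  6. ckcA  = {}
applying k or c yields no new set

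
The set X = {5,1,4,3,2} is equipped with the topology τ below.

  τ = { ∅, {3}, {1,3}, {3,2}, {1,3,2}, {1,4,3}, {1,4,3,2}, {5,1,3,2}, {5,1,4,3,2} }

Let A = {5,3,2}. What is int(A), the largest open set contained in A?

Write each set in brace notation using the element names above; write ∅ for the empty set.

{3,2}

interior: largest open inside A is {3,2} (from ∅, {3}, {3,2})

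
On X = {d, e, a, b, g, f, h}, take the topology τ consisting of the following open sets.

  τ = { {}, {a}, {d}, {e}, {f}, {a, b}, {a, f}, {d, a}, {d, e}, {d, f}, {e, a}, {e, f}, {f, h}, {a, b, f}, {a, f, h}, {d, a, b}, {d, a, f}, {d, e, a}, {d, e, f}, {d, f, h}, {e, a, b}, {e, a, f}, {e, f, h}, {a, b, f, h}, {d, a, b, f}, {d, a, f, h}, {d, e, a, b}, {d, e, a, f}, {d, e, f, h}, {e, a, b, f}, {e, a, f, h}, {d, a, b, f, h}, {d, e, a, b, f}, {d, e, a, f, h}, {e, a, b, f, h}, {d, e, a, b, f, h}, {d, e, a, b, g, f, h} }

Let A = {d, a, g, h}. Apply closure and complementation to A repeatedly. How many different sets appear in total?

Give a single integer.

10

X∖A={e, b, f}, int(X∖A)={e, f}, hence cl(A)={d, a, b, g, h}
Orbit (k=closure, c=complement):
  1. A     = {d, a, g, h}
  2. kA    = {d, a, b, g, h}
  3. cA    = {e, b, f}
  4. ckA   = {e, f}
  5. kcA   = {e, b, g, f, h}
  6. kckA  = {e, g, f, h}
  7. ckcA  = {d, a}
  8. ckckA = {d, a, b}
  9. kckcA = {d, a, b, g}
  10. ckckcA = {e, f, h}
(closed under both — stop)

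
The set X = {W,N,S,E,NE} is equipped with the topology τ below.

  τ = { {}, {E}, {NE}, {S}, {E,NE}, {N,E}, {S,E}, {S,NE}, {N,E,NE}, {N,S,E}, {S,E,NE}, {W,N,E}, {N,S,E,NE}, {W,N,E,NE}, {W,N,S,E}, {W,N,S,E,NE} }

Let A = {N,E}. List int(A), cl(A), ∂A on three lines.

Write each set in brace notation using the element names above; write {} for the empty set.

int(A) = {N,E}
cl(A)  = {W,N,E}
∂A     = {W}

interior: largest open inside A is {N,E} (from {}, {E}, {N,E})
cl via duality: int({W,S,NE}) = {S,NE}, so X∖{S,NE} = {W,N,E}
cl∖int = {W}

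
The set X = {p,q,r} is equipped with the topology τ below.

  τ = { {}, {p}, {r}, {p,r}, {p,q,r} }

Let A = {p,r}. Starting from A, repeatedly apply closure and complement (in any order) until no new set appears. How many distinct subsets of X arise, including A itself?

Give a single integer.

4

cl via duality: int({q}) = {}, so X∖{} = {p,q,r}
Write k for closure, c for complement:
  1. A     = {p,r}
  2. kA    = {p,q,r}
  3. cA    = {q}
  4. ckA   = {}
applying k or c yields no new set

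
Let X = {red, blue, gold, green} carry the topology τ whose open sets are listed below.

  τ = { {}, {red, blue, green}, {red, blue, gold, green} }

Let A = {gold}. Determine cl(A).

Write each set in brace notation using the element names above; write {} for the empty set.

X∖A={red, blue, green}, int(X∖A)={red, blue, green}, hence cl(A)={gold}

{gold}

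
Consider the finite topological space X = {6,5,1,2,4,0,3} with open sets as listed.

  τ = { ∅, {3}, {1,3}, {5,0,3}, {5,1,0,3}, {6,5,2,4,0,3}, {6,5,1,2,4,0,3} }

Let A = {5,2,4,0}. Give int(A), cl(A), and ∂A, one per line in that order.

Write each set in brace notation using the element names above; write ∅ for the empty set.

interior: largest open inside A is ∅ (from ∅)
cl via duality: int({6,1,3}) = {1,3}, so X∖{1,3} = {6,5,2,4,0}
cl∖int = {6,5,2,4,0}

int(A) = ∅
cl(A)  = {6,5,2,4,0}
∂A     = {6,5,2,4,0}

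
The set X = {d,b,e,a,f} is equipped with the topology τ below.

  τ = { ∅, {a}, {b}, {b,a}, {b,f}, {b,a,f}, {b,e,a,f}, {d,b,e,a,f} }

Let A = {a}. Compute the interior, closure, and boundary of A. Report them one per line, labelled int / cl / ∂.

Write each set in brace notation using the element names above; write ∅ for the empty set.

int(A) = {a}
cl(A)  = {d,e,a}
∂A     = {d,e}

U open, U⊆A: ∅, {a}. int(A) = ⋃ = {a}
X∖A={d,b,e,f}, int(X∖A)={b,f}, hence cl(A)={d,e,a}
∂A: remove int from cl → {d,e}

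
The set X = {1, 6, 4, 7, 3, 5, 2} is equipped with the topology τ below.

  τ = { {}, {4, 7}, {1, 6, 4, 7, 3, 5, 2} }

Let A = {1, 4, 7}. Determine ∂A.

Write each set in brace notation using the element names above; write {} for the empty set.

U open, U⊆A: {}, {4, 7}. int(A) = ⋃ = {4, 7}
X∖A={6, 3, 5, 2}, int(X∖A)={}, hence cl(A)={1, 6, 4, 7, 3, 5, 2}
∂A: remove int from cl → {1, 6, 3, 5, 2}

{1, 6, 3, 5, 2}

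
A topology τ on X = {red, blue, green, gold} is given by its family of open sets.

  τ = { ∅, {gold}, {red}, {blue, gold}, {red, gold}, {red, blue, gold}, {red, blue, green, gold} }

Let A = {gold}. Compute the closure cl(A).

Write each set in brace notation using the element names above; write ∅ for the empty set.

{blue, green, gold}

closure: X∖int(X∖A) = X∖{red} = {blue, green, gold}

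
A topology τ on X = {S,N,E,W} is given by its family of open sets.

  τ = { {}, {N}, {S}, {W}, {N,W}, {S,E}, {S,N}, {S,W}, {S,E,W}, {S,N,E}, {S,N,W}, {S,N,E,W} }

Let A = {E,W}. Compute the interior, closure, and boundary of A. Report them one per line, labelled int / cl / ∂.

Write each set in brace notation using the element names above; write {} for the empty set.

int(A) = {W}
cl(A)  = {E,W}
∂A     = {E}

U open, U⊆A: {}, {W}. int(A) = ⋃ = {W}
X∖A={S,N}, int(X∖A)={S,N}, hence cl(A)={E,W}
∂A: remove int from cl → {E}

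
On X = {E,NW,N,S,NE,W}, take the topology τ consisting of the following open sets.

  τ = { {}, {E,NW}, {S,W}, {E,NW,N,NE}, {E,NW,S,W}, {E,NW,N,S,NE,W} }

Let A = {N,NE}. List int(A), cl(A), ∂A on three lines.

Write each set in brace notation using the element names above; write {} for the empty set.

int(A) = {}
cl(A)  = {N,NE}
∂A     = {N,NE}

U open, U⊆A: {}. int(A) = ⋃ = {}
X∖A={E,NW,S,W}, int(X∖A)={E,NW,S,W}, hence cl(A)={N,NE}
∂A: remove int from cl → {N,NE}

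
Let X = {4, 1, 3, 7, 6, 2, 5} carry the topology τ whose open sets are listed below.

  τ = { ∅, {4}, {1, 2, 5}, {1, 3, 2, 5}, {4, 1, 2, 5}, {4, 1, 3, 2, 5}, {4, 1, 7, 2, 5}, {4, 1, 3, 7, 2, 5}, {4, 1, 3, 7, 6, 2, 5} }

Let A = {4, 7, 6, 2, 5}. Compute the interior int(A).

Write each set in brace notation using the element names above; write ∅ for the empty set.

interior: largest open inside A is {4} (from ∅, {4})

{4}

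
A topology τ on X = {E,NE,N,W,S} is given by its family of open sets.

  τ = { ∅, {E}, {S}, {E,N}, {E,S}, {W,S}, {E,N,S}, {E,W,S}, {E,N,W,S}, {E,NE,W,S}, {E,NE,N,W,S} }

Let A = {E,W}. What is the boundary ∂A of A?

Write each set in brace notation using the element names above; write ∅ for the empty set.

open subsets of A: ∅, {E}; so int(A) = {E}
closure: X∖int(X∖A) = X∖{S} = {E,NE,N,W}
∂A = {E,NE,N,W} minus {E} = {NE,N,W}

{NE,N,W}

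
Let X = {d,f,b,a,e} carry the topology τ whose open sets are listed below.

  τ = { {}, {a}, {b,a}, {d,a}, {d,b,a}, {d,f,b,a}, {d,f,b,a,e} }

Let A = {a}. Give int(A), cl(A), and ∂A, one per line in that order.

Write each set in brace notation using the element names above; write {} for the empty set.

int(A) = {a}
cl(A)  = {d,f,b,a,e}
∂A     = {d,f,b,e}

open subsets of A: {}, {a}; so int(A) = {a}
closure: X∖int(X∖A) = X∖{} = {d,f,b,a,e}
∂A = {d,f,b,a,e} minus {a} = {d,f,b,e}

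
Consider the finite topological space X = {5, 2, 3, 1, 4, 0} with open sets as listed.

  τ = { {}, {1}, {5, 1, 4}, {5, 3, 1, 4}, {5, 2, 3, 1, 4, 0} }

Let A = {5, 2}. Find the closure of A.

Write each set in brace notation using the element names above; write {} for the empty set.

{5, 2, 3, 4, 0}

cl via duality: int({3, 1, 4, 0}) = {1}, so X∖{1} = {5, 2, 3, 4, 0}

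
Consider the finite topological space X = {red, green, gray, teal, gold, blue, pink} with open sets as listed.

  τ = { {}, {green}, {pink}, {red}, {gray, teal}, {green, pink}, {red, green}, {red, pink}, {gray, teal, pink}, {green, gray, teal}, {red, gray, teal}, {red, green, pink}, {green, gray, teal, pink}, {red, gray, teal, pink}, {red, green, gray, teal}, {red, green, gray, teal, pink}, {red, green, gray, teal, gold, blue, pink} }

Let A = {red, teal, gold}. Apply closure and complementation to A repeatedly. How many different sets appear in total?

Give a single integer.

X∖A={green, gray, blue, pink}, int(X∖A)={green, pink}, hence cl(A)={red, gray, teal, gold, blue}
Orbit (k=closure, c=complement):
  1. A     = {red, teal, gold}
  2. kA    = {red, gray, teal, gold, blue}
  3. cA    = {green, gray, blue, pink}
  4. ckA   = {green, pink}
  5. kcA   = {green, gray, teal, gold, blue, pink}
  6. kckA  = {green, gold, blue, pink}
  7. ckcA  = {red}
  8. ckckA = {red, gray, teal}
  9. kckcA = {red, gold, blue}
  10. ckckcA = {green, gray, teal, pink}
(closed under both — stop)

10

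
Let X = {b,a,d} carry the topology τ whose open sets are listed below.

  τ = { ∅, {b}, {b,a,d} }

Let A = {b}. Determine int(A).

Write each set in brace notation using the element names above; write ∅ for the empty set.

{b}

opens ⊆ A: ∅, {b}; union → int = {b}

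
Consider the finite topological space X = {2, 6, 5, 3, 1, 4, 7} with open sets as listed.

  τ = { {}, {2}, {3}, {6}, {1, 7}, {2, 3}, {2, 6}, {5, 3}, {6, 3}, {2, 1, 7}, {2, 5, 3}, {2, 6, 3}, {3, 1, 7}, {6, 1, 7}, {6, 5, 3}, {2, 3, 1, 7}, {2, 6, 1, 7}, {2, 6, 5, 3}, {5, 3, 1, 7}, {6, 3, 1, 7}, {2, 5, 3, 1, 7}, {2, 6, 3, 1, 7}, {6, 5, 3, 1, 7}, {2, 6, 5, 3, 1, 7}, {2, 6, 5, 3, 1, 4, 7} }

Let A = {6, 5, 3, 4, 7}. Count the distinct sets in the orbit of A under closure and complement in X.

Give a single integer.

10

closure: X∖int(X∖A) = X∖{2} = {6, 5, 3, 1, 4, 7}
Let k=closure and c=complement:
  1. A     = {6, 5, 3, 4, 7}
  2. kA    = {6, 5, 3, 1, 4, 7}
  3. cA    = {2, 1}
  4. ckA   = {2}
  5. kcA   = {2, 1, 4, 7}
  6. kckA  = {2, 4}
  7. ckcA  = {6, 5, 3}
  8. ckckA = {6, 5, 3, 1, 7}
  9. kckcA = {6, 5, 3, 4}
  10. ckckcA = {2, 1, 7}
— saturated at 10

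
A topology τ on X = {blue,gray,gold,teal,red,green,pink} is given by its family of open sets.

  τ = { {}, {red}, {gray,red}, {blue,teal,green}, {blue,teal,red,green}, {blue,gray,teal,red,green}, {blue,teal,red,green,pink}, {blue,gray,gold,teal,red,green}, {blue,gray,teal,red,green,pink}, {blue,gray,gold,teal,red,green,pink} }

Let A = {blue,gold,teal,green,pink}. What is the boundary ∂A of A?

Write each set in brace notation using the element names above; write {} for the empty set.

U open, U⊆A: {}, {blue,teal,green}. int(A) = ⋃ = {blue,teal,green}
X∖A={gray,red}, int(X∖A)={gray,red}, hence cl(A)={blue,gold,teal,green,pink}
∂A: remove int from cl → {gold,pink}

{gold,pink}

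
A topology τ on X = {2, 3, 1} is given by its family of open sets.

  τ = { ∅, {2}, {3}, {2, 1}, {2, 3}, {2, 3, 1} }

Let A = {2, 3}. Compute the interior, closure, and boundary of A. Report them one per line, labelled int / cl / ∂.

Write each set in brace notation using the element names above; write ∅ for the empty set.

int(A) = {2, 3}
cl(A)  = {2, 3, 1}
∂A     = {1}

U open, U⊆A: ∅, {2}, {3}, {2, 3}. int(A) = ⋃ = {2, 3}
X∖A={1}, int(X∖A)=∅, hence cl(A)={2, 3, 1}
∂A: remove int from cl → {1}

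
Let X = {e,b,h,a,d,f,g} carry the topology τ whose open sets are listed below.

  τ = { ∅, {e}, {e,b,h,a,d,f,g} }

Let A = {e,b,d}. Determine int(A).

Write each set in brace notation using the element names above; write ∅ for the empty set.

interior: largest open inside A is {e} (from ∅, {e})

{e}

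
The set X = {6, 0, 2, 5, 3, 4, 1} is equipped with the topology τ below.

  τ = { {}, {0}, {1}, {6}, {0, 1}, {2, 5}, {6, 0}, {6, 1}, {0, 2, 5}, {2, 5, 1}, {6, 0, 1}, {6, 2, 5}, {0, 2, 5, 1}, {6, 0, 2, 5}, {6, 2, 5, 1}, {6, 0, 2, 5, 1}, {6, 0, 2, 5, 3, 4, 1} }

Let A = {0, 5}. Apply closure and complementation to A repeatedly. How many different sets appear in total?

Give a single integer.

complement {6, 2, 3, 4, 1}; its interior {6, 1}; cl(A) = X∖{6, 1} = {0, 2, 5, 3, 4}
With k = closure, c = complement:
  1. A     = {0, 5}
  2. kA    = {0, 2, 5, 3, 4}
  3. cA    = {6, 2, 3, 4, 1}
  4. ckA   = {6, 1}
  5. kcA   = {6, 2, 5, 3, 4, 1}
  6. kckA  = {6, 3, 4, 1}
  7. ckcA  = {0}
  8. ckckA = {0, 2, 5}
  9. kckcA = {0, 3, 4}
  10. ckckcA = {6, 2, 5, 1}
k, c of each give nothing new

10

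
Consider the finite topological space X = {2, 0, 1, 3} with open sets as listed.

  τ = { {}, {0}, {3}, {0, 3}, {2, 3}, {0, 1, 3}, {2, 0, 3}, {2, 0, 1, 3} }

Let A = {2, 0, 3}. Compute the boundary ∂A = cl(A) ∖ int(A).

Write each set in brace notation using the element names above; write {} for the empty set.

{1}

open subsets of A: {}, {0}, {3}, {0, 3}, {2, 3}, {2, 0, 3}; so int(A) = {2, 0, 3}
closure: X∖int(X∖A) = X∖{} = {2, 0, 1, 3}
∂A = {2, 0, 1, 3} minus {2, 0, 3} = {1}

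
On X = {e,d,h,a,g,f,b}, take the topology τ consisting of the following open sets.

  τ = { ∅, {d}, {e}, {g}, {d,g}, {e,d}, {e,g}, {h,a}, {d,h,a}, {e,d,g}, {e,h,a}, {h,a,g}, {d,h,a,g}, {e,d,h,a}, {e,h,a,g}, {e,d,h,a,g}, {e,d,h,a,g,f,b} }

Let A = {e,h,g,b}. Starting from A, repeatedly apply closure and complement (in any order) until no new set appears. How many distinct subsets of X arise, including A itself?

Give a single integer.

10

X∖A={d,a,f}, int(X∖A)={d}, hence cl(A)={e,h,a,g,f,b}
Orbit (k=closure, c=complement):
  1. A     = {e,h,g,b}
  2. kA    = {e,h,a,g,f,b}
  3. cA    = {d,a,f}
  4. ckA   = {d}
  5. kcA   = {d,h,a,f,b}
  6. kckA  = {d,f,b}
  7. ckcA  = {e,g}
  8. ckckA = {e,h,a,g}
  9. kckcA = {e,g,f,b}
  10. ckckcA = {d,h,a}
(closed under both — stop)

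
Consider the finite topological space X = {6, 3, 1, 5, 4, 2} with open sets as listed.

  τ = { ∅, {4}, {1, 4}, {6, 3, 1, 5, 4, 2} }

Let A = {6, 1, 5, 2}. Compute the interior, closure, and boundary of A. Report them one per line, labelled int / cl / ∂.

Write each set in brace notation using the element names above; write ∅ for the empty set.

open subsets of A: ∅; so int(A) = ∅
closure: X∖int(X∖A) = X∖{4} = {6, 3, 1, 5, 2}
∂A = {6, 3, 1, 5, 2} minus ∅ = {6, 3, 1, 5, 2}

int(A) = ∅
cl(A)  = {6, 3, 1, 5, 2}
∂A     = {6, 3, 1, 5, 2}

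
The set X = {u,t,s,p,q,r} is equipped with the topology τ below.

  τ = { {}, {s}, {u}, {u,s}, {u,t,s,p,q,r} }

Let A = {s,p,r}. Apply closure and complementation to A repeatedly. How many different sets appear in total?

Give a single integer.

6

cl via duality: int({u,t,q}) = {u}, so X∖{u} = {t,s,p,q,r}
Write k for closure, c for complement:
  1. A     = {s,p,r}
  2. kA    = {t,s,p,q,r}
  3. cA    = {u,t,q}
  4. ckA   = {u}
  5. kcA   = {u,t,p,q,r}
  6. ckcA  = {s}
applying k or c yields no new set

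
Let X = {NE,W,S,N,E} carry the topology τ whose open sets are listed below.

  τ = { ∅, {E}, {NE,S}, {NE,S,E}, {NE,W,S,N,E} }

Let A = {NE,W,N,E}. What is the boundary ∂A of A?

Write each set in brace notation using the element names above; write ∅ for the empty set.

opens ⊆ A: ∅, {E}; union → int = {E}
complement {S}; its interior ∅; cl(A) = X∖∅ = {NE,W,S,N,E}
boundary = {NE,W,S,N,E} ∖ {E} = {NE,W,S,N}

{NE,W,S,N}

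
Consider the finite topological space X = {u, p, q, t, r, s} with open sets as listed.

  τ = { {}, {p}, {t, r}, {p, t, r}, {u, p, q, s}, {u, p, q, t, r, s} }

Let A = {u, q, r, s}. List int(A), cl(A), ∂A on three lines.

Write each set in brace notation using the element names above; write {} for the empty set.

U open, U⊆A: {}. int(A) = ⋃ = {}
X∖A={p, t}, int(X∖A)={p}, hence cl(A)={u, q, t, r, s}
∂A: remove int from cl → {u, q, t, r, s}

int(A) = {}
cl(A)  = {u, q, t, r, s}
∂A     = {u, q, t, r, s}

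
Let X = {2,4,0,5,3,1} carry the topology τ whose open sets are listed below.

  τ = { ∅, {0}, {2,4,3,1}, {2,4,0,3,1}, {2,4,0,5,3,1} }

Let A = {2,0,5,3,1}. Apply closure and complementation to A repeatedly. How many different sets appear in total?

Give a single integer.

8

cl via duality: int({4}) = ∅, so X∖∅ = {2,4,0,5,3,1}
Write k for closure, c for complement:
  1. A     = {2,0,5,3,1}
  2. kA    = {2,4,0,5,3,1}
  3. cA    = {4}
  4. ckA   = ∅
  5. kcA   = {2,4,5,3,1}
  6. ckcA  = {0}
  7. kckcA = {0,5}
  8. ckckcA = {2,4,3,1}
applying k or c yields no new set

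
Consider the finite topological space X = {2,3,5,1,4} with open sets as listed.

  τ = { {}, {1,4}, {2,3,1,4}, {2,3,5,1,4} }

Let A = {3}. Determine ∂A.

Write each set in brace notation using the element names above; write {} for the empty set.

{2,3,5}

open subsets of A: {}; so int(A) = {}
closure: X∖int(X∖A) = X∖{1,4} = {2,3,5}
∂A = {2,3,5} minus {} = {2,3,5}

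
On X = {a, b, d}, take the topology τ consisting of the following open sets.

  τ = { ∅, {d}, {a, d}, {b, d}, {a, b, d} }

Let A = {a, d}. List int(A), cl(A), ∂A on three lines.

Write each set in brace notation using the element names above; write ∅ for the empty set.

int(A) = {a, d}
cl(A)  = {a, b, d}
∂A     = {b}

opens ⊆ A: ∅, {d}, {a, d}; union → int = {a, d}
complement {b}; its interior ∅; cl(A) = X∖∅ = {a, b, d}
boundary = {a, b, d} ∖ {a, d} = {b}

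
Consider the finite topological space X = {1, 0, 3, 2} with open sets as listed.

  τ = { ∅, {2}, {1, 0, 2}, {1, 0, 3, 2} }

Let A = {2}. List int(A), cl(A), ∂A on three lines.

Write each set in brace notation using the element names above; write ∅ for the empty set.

int(A) = {2}
cl(A)  = {1, 0, 3, 2}
∂A     = {1, 0, 3}

interior: largest open inside A is {2} (from ∅, {2})
cl via duality: int({1, 0, 3}) = ∅, so X∖∅ = {1, 0, 3, 2}
cl∖int = {1, 0, 3}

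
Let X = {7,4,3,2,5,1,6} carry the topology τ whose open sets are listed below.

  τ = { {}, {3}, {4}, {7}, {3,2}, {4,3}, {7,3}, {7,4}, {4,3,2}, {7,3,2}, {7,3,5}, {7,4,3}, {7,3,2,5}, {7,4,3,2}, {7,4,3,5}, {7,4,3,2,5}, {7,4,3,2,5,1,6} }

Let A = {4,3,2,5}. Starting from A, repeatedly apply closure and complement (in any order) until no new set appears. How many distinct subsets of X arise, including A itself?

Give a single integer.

6

complement {7,1,6}; its interior {7}; cl(A) = X∖{7} = {4,3,2,5,1,6}
With k = closure, c = complement:
  1. A     = {4,3,2,5}
  2. kA    = {4,3,2,5,1,6}
  3. cA    = {7,1,6}
  4. ckA   = {7}
  5. kcA   = {7,5,1,6}
  6. ckcA  = {4,3,2}
k, c of each give nothing new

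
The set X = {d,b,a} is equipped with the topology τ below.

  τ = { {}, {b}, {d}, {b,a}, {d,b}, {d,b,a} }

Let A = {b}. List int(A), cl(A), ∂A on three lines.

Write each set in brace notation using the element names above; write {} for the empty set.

int(A) = {b}
cl(A)  = {b,a}
∂A     = {a}

opens ⊆ A: {}, {b}; union → int = {b}
complement {d,a}; its interior {d}; cl(A) = X∖{d} = {b,a}
boundary = {b,a} ∖ {b} = {a}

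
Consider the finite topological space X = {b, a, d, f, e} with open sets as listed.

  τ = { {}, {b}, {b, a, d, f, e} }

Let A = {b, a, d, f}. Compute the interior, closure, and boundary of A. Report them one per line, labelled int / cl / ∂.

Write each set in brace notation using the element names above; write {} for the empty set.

int(A) = {b}
cl(A)  = {b, a, d, f, e}
∂A     = {a, d, f, e}

U open, U⊆A: {}, {b}. int(A) = ⋃ = {b}
X∖A={e}, int(X∖A)={}, hence cl(A)={b, a, d, f, e}
∂A: remove int from cl → {a, d, f, e}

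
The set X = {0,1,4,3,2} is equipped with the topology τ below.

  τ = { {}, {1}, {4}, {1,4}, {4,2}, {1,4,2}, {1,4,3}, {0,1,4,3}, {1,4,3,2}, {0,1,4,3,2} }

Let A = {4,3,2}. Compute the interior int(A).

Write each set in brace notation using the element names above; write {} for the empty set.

{4,2}

interior: largest open inside A is {4,2} (from {}, {4}, {4,2})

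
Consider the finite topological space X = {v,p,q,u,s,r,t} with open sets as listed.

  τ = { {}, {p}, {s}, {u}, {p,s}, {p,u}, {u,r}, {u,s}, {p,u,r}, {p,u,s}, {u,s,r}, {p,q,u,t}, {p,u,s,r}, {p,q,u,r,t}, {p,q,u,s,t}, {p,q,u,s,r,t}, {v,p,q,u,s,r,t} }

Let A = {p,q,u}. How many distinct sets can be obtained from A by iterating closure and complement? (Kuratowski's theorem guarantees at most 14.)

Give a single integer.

complement {v,s,r,t}; its interior {s}; cl(A) = X∖{s} = {v,p,q,u,r,t}
With k = closure, c = complement:
  1. A     = {p,q,u}
  2. kA    = {v,p,q,u,r,t}
  3. cA    = {v,s,r,t}
  4. ckA   = {s}
  5. kcA   = {v,q,s,r,t}
  6. kckA  = {v,s}
  7. ckcA  = {p,u}
  8. ckckA = {p,q,u,r,t}
k, c of each give nothing new

8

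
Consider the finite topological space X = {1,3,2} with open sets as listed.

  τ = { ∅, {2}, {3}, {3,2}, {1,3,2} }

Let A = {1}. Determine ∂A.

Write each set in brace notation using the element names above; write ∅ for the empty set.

{1}

U open, U⊆A: ∅. int(A) = ⋃ = ∅
X∖A={3,2}, int(X∖A)={3,2}, hence cl(A)={1}
∂A: remove int from cl → {1}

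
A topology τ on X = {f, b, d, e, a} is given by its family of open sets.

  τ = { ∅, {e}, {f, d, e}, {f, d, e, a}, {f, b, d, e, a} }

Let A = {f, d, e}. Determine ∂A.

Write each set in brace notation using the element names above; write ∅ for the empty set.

open subsets of A: ∅, {e}, {f, d, e}; so int(A) = {f, d, e}
closure: X∖int(X∖A) = X∖∅ = {f, b, d, e, a}
∂A = {f, b, d, e, a} minus {f, d, e} = {b, a}

{b, a}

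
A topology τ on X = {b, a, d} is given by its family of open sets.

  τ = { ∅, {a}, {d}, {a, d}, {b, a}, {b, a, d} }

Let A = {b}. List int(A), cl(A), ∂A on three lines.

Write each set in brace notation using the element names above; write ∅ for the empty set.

int(A) = ∅
cl(A)  = {b}
∂A     = {b}

interior: largest open inside A is ∅ (from ∅)
cl via duality: int({a, d}) = {a, d}, so X∖{a, d} = {b}
cl∖int = {b}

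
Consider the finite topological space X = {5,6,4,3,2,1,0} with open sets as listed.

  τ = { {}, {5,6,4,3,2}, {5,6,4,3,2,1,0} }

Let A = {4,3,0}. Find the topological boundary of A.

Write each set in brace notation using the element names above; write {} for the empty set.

opens ⊆ A: {}; union → int = {}
complement {5,6,2,1}; its interior {}; cl(A) = X∖{} = {5,6,4,3,2,1,0}
boundary = {5,6,4,3,2,1,0} ∖ {} = {5,6,4,3,2,1,0}

{5,6,4,3,2,1,0}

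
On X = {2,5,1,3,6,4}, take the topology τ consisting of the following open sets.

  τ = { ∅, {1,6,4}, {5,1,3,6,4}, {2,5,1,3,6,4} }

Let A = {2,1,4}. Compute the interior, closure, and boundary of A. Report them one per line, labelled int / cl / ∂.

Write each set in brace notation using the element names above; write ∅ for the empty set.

open subsets of A: ∅; so int(A) = ∅
closure: X∖int(X∖A) = X∖∅ = {2,5,1,3,6,4}
∂A = {2,5,1,3,6,4} minus ∅ = {2,5,1,3,6,4}

int(A) = ∅
cl(A)  = {2,5,1,3,6,4}
∂A     = {2,5,1,3,6,4}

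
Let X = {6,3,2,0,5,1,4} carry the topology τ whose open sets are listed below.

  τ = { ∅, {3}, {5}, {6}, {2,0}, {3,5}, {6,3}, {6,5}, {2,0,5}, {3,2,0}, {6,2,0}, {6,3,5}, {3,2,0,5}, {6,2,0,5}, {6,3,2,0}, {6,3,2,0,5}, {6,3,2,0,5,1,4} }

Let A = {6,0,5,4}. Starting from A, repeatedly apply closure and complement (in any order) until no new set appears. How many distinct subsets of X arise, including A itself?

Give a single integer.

10

complement {3,2,1}; its interior {3}; cl(A) = X∖{3} = {6,2,0,5,1,4}
With k = closure, c = complement:
  1. A     = {6,0,5,4}
  2. kA    = {6,2,0,5,1,4}
  3. cA    = {3,2,1}
  4. ckA   = {3}
  5. kcA   = {3,2,0,1,4}
  6. kckA  = {3,1,4}
  7. ckcA  = {6,5}
  8. ckckA = {6,2,0,5}
  9. kckcA = {6,5,1,4}
  10. ckckcA = {3,2,0}
k, c of each give nothing new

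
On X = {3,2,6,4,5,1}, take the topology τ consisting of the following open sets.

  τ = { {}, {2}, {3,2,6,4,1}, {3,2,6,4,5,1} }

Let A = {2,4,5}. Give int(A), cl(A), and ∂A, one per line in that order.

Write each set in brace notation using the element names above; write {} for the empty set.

interior: largest open inside A is {2} (from {}, {2})
cl via duality: int({3,6,1}) = {}, so X∖{} = {3,2,6,4,5,1}
cl∖int = {3,6,4,5,1}

int(A) = {2}
cl(A)  = {3,2,6,4,5,1}
∂A     = {3,6,4,5,1}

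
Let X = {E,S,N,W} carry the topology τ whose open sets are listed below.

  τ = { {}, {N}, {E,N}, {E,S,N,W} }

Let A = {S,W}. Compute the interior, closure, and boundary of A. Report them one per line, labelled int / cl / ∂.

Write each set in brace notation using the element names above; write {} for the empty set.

interior: largest open inside A is {} (from {})
cl via duality: int({E,N}) = {E,N}, so X∖{E,N} = {S,W}
cl∖int = {S,W}

int(A) = {}
cl(A)  = {S,W}
∂A     = {S,W}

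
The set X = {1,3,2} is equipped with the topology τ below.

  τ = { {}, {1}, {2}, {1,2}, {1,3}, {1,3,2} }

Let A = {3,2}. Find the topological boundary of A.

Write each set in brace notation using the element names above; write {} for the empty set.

{3}

opens ⊆ A: {}, {2}; union → int = {2}
complement {1}; its interior {1}; cl(A) = X∖{1} = {3,2}
boundary = {3,2} ∖ {2} = {3}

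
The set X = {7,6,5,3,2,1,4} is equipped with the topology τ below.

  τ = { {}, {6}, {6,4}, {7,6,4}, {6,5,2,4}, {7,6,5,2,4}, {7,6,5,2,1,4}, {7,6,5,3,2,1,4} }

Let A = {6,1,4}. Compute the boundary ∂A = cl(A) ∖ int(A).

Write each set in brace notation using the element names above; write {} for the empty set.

{7,5,3,2,1}

interior: largest open inside A is {6,4} (from {}, {6}, {6,4})
cl via duality: int({7,5,3,2}) = {}, so X∖{} = {7,6,5,3,2,1,4}
cl∖int = {7,5,3,2,1}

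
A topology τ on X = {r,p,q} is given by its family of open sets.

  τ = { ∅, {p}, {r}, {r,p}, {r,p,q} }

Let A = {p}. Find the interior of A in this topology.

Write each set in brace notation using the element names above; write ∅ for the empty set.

U open, U⊆A: ∅, {p}. int(A) = ⋃ = {p}

{p}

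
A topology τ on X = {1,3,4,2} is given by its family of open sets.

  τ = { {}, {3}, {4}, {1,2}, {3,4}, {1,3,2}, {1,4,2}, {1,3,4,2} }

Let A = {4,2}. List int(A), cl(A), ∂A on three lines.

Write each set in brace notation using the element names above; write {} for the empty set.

int(A) = {4}
cl(A)  = {1,4,2}
∂A     = {1,2}

interior: largest open inside A is {4} (from {}, {4})
cl via duality: int({1,3}) = {3}, so X∖{3} = {1,4,2}
cl∖int = {1,2}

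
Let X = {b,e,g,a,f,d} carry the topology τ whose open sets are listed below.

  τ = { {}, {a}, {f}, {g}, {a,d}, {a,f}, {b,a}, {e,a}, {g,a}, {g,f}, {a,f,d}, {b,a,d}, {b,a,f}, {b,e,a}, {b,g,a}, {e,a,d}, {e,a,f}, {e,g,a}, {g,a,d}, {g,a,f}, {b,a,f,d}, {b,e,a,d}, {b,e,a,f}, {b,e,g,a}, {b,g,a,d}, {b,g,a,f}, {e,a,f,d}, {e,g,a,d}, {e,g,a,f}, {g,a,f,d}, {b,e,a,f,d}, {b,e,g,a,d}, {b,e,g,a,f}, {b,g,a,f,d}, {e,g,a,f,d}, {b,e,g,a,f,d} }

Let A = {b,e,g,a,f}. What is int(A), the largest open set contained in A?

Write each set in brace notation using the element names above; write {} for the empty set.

{b,e,g,a,f}

interior: largest open inside A is {b,e,g,a,f} (from {}, {f}, {a}, {g}, {e,a}, {g,f}, {g,a}, {a,f}, {b,a}, {b,a,f}, {g,a,f}, {b,e,a}, {e,g,a}, {e,a,f}, {b,g,a}, {b,e,g,a}, {b,g,a,f}, {e,g,a,f}, {b,e,a,f}, {b,e,g,a,f})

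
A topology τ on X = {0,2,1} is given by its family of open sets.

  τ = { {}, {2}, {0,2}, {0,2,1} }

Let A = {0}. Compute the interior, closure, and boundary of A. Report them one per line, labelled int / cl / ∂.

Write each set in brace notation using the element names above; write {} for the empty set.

int(A) = {}
cl(A)  = {0,1}
∂A     = {0,1}

open subsets of A: {}; so int(A) = {}
closure: X∖int(X∖A) = X∖{2} = {0,1}
∂A = {0,1} minus {} = {0,1}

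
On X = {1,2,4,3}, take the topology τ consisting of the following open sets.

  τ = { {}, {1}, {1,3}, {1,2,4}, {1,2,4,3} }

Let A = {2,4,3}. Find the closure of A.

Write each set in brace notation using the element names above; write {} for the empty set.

{2,4,3}

closure: X∖int(X∖A) = X∖{1} = {2,4,3}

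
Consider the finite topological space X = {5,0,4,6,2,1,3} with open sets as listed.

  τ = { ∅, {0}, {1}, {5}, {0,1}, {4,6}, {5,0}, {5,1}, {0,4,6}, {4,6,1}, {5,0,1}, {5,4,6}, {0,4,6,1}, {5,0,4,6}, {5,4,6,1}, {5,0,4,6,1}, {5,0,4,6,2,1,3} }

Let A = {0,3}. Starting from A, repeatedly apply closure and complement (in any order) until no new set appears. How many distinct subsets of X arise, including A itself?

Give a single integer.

6

complement {5,4,6,2,1}; its interior {5,4,6,1}; cl(A) = X∖{5,4,6,1} = {0,2,3}
With k = closure, c = complement:
  1. A     = {0,3}
  2. kA    = {0,2,3}
  3. cA    = {5,4,6,2,1}
  4. ckA   = {5,4,6,1}
  5. kcA   = {5,4,6,2,1,3}
  6. ckcA  = {0}
k, c of each give nothing new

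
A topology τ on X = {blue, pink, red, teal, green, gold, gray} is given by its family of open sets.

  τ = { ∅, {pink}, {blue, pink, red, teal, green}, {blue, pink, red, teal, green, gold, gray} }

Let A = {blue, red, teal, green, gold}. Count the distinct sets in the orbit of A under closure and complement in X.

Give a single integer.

6

X∖A={pink, gray}, int(X∖A)={pink}, hence cl(A)={blue, red, teal, green, gold, gray}
Orbit (k=closure, c=complement):
  1. A     = {blue, red, teal, green, gold}
  2. kA    = {blue, red, teal, green, gold, gray}
  3. cA    = {pink, gray}
  4. ckA   = {pink}
  5. kcA   = {blue, pink, red, teal, green, gold, gray}
  6. ckcA  = ∅
(closed under both — stop)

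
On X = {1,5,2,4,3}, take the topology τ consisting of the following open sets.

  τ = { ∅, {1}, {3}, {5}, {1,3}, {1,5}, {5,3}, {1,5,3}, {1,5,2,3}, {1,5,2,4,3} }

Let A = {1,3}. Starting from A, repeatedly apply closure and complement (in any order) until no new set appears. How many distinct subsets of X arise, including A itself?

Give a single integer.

4

cl via duality: int({5,2,4}) = {5}, so X∖{5} = {1,2,4,3}
Write k for closure, c for complement:
  1. A     = {1,3}
  2. kA    = {1,2,4,3}
  3. cA    = {5,2,4}
  4. ckA   = {5}
applying k or c yields no new set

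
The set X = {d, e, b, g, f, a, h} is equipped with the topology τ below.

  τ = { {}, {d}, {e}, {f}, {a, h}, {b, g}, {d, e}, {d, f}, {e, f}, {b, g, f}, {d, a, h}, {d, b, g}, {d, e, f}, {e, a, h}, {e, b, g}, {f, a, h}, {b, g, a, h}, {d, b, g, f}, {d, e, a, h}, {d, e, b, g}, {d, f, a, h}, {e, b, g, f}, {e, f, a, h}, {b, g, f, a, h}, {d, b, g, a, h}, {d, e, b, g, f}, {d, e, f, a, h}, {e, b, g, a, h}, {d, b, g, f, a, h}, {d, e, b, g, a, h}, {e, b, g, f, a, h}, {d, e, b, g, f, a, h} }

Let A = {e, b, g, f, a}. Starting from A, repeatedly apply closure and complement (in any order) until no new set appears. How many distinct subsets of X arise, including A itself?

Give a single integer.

closure: X∖int(X∖A) = X∖{d} = {e, b, g, f, a, h}
Let k=closure and c=complement:
  1. A     = {e, b, g, f, a}
  2. kA    = {e, b, g, f, a, h}
  3. cA    = {d, h}
  4. ckA   = {d}
  5. kcA   = {d, a, h}
  6. ckcA  = {e, b, g, f}
— saturated at 6

6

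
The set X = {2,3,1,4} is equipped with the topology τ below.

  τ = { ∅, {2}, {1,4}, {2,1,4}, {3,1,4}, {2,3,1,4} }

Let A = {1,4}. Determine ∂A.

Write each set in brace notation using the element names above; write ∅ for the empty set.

opens ⊆ A: ∅, {1,4}; union → int = {1,4}
complement {2,3}; its interior {2}; cl(A) = X∖{2} = {3,1,4}
boundary = {3,1,4} ∖ {1,4} = {3}

{3}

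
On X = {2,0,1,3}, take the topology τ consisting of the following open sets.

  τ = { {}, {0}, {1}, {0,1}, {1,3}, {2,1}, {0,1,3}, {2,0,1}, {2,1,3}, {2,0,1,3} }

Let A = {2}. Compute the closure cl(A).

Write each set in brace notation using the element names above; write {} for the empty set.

{2}

cl via duality: int({0,1,3}) = {0,1,3}, so X∖{0,1,3} = {2}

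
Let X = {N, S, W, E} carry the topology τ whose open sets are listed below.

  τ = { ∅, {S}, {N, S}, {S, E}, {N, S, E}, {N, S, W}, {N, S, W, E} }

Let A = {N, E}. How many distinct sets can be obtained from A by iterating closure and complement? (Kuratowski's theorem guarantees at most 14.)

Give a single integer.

6

cl via duality: int({S, W}) = {S}, so X∖{S} = {N, W, E}
Write k for closure, c for complement:
  1. A     = {N, E}
  2. kA    = {N, W, E}
  3. cA    = {S, W}
  4. ckA   = {S}
  5. kcA   = {N, S, W, E}
  6. ckcA  = ∅
applying k or c yields no new set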